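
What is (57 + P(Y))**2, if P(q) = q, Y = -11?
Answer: 2116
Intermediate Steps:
(57 + P(Y))**2 = (57 - 11)**2 = 46**2 = 2116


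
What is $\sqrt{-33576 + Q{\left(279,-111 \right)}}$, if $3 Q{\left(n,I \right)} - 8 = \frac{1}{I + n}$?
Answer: $\frac{i \sqrt{236893426}}{84} \approx 183.23 i$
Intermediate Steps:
$Q{\left(n,I \right)} = \frac{8}{3} + \frac{1}{3 \left(I + n\right)}$
$\sqrt{-33576 + Q{\left(279,-111 \right)}} = \sqrt{-33576 + \frac{1 + 8 \left(-111\right) + 8 \cdot 279}{3 \left(-111 + 279\right)}} = \sqrt{-33576 + \frac{1 - 888 + 2232}{3 \cdot 168}} = \sqrt{-33576 + \frac{1}{3} \cdot \frac{1}{168} \cdot 1345} = \sqrt{-33576 + \frac{1345}{504}} = \sqrt{- \frac{16920959}{504}} = \frac{i \sqrt{236893426}}{84}$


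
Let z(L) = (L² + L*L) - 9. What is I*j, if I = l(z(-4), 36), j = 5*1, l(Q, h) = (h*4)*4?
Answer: 2880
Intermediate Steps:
z(L) = -9 + 2*L² (z(L) = (L² + L²) - 9 = 2*L² - 9 = -9 + 2*L²)
l(Q, h) = 16*h (l(Q, h) = (4*h)*4 = 16*h)
j = 5
I = 576 (I = 16*36 = 576)
I*j = 576*5 = 2880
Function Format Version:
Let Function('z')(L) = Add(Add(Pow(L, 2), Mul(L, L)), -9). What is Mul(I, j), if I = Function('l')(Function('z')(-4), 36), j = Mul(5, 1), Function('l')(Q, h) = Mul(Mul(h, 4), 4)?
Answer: 2880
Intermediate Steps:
Function('z')(L) = Add(-9, Mul(2, Pow(L, 2))) (Function('z')(L) = Add(Add(Pow(L, 2), Pow(L, 2)), -9) = Add(Mul(2, Pow(L, 2)), -9) = Add(-9, Mul(2, Pow(L, 2))))
Function('l')(Q, h) = Mul(16, h) (Function('l')(Q, h) = Mul(Mul(4, h), 4) = Mul(16, h))
j = 5
I = 576 (I = Mul(16, 36) = 576)
Mul(I, j) = Mul(576, 5) = 2880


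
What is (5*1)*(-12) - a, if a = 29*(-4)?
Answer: 56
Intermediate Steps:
a = -116
(5*1)*(-12) - a = (5*1)*(-12) - 1*(-116) = 5*(-12) + 116 = -60 + 116 = 56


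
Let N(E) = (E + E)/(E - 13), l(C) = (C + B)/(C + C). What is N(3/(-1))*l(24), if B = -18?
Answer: 3/64 ≈ 0.046875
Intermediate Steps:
l(C) = (-18 + C)/(2*C) (l(C) = (C - 18)/(C + C) = (-18 + C)/((2*C)) = (-18 + C)*(1/(2*C)) = (-18 + C)/(2*C))
N(E) = 2*E/(-13 + E) (N(E) = (2*E)/(-13 + E) = 2*E/(-13 + E))
N(3/(-1))*l(24) = (2*(3/(-1))/(-13 + 3/(-1)))*((½)*(-18 + 24)/24) = (2*(3*(-1))/(-13 + 3*(-1)))*((½)*(1/24)*6) = (2*(-3)/(-13 - 3))*(⅛) = (2*(-3)/(-16))*(⅛) = (2*(-3)*(-1/16))*(⅛) = (3/8)*(⅛) = 3/64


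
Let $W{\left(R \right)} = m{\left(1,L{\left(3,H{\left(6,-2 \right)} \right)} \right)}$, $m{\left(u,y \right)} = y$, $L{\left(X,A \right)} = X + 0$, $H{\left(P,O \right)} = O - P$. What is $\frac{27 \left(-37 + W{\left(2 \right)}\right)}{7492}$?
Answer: $- \frac{459}{3746} \approx -0.12253$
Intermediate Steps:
$L{\left(X,A \right)} = X$
$W{\left(R \right)} = 3$
$\frac{27 \left(-37 + W{\left(2 \right)}\right)}{7492} = \frac{27 \left(-37 + 3\right)}{7492} = 27 \left(-34\right) \frac{1}{7492} = \left(-918\right) \frac{1}{7492} = - \frac{459}{3746}$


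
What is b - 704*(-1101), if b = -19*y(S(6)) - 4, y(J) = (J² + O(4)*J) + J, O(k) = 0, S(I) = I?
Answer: 774302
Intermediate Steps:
y(J) = J + J² (y(J) = (J² + 0*J) + J = (J² + 0) + J = J² + J = J + J²)
b = -802 (b = -114*(1 + 6) - 4 = -114*7 - 4 = -19*42 - 4 = -798 - 4 = -802)
b - 704*(-1101) = -802 - 704*(-1101) = -802 + 775104 = 774302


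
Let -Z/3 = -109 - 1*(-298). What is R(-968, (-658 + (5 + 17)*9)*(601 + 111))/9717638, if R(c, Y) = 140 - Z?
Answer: 101/1388234 ≈ 7.2754e-5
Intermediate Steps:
Z = -567 (Z = -3*(-109 - 1*(-298)) = -3*(-109 + 298) = -3*189 = -567)
R(c, Y) = 707 (R(c, Y) = 140 - 1*(-567) = 140 + 567 = 707)
R(-968, (-658 + (5 + 17)*9)*(601 + 111))/9717638 = 707/9717638 = 707*(1/9717638) = 101/1388234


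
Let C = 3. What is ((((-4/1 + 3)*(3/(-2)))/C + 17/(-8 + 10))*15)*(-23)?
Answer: -3105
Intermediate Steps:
((((-4/1 + 3)*(3/(-2)))/C + 17/(-8 + 10))*15)*(-23) = ((((-4/1 + 3)*(3/(-2)))/3 + 17/(-8 + 10))*15)*(-23) = ((((-4*1 + 3)*(3*(-½)))*(⅓) + 17/2)*15)*(-23) = ((((-4 + 3)*(-3/2))*(⅓) + 17*(½))*15)*(-23) = ((-1*(-3/2)*(⅓) + 17/2)*15)*(-23) = (((3/2)*(⅓) + 17/2)*15)*(-23) = ((½ + 17/2)*15)*(-23) = (9*15)*(-23) = 135*(-23) = -3105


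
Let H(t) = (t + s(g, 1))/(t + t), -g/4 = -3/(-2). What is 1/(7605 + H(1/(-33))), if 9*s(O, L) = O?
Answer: 2/15233 ≈ 0.00013129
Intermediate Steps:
g = -6 (g = -(-12)/(-2) = -(-12)*(-1)/2 = -4*3/2 = -6)
s(O, L) = O/9
H(t) = (-⅔ + t)/(2*t) (H(t) = (t + (⅑)*(-6))/(t + t) = (t - ⅔)/((2*t)) = (-⅔ + t)*(1/(2*t)) = (-⅔ + t)/(2*t))
1/(7605 + H(1/(-33))) = 1/(7605 + (-2 + 3/(-33))/(6*(1/(-33)))) = 1/(7605 + (-2 + 3*(-1/33))/(6*(-1/33))) = 1/(7605 + (⅙)*(-33)*(-2 - 1/11)) = 1/(7605 + (⅙)*(-33)*(-23/11)) = 1/(7605 + 23/2) = 1/(15233/2) = 2/15233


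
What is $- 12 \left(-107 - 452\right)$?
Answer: $6708$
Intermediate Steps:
$- 12 \left(-107 - 452\right) = \left(-12\right) \left(-559\right) = 6708$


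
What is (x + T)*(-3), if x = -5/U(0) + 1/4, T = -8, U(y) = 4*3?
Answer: 49/2 ≈ 24.500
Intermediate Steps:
U(y) = 12
x = -⅙ (x = -5/12 + 1/4 = -5*1/12 + 1*(¼) = -5/12 + ¼ = -⅙ ≈ -0.16667)
(x + T)*(-3) = (-⅙ - 8)*(-3) = -49/6*(-3) = 49/2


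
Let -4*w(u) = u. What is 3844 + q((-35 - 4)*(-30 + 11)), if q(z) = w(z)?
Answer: 14635/4 ≈ 3658.8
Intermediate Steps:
w(u) = -u/4
q(z) = -z/4
3844 + q((-35 - 4)*(-30 + 11)) = 3844 - (-35 - 4)*(-30 + 11)/4 = 3844 - (-39)*(-19)/4 = 3844 - ¼*741 = 3844 - 741/4 = 14635/4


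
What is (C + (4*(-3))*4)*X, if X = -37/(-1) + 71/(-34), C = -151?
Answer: -236213/34 ≈ -6947.4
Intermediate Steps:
X = 1187/34 (X = -37*(-1) + 71*(-1/34) = 37 - 71/34 = 1187/34 ≈ 34.912)
(C + (4*(-3))*4)*X = (-151 + (4*(-3))*4)*(1187/34) = (-151 - 12*4)*(1187/34) = (-151 - 48)*(1187/34) = -199*1187/34 = -236213/34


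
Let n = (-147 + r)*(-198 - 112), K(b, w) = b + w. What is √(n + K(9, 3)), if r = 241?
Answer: 2*I*√7282 ≈ 170.67*I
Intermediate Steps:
n = -29140 (n = (-147 + 241)*(-198 - 112) = 94*(-310) = -29140)
√(n + K(9, 3)) = √(-29140 + (9 + 3)) = √(-29140 + 12) = √(-29128) = 2*I*√7282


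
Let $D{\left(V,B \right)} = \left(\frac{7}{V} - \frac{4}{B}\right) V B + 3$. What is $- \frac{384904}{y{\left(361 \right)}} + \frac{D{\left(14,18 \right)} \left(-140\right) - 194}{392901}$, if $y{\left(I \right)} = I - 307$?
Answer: $- \frac{25204954810}{3536109} \approx -7127.9$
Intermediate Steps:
$y{\left(I \right)} = -307 + I$
$D{\left(V,B \right)} = 3 + B V \left(- \frac{4}{B} + \frac{7}{V}\right)$ ($D{\left(V,B \right)} = \left(- \frac{4}{B} + \frac{7}{V}\right) V B + 3 = V \left(- \frac{4}{B} + \frac{7}{V}\right) B + 3 = B V \left(- \frac{4}{B} + \frac{7}{V}\right) + 3 = 3 + B V \left(- \frac{4}{B} + \frac{7}{V}\right)$)
$- \frac{384904}{y{\left(361 \right)}} + \frac{D{\left(14,18 \right)} \left(-140\right) - 194}{392901} = - \frac{384904}{-307 + 361} + \frac{\left(3 - 56 + 7 \cdot 18\right) \left(-140\right) - 194}{392901} = - \frac{384904}{54} + \left(\left(3 - 56 + 126\right) \left(-140\right) - 194\right) \frac{1}{392901} = \left(-384904\right) \frac{1}{54} + \left(73 \left(-140\right) - 194\right) \frac{1}{392901} = - \frac{192452}{27} + \left(-10220 - 194\right) \frac{1}{392901} = - \frac{192452}{27} - \frac{10414}{392901} = - \frac{25204954810}{3536109}$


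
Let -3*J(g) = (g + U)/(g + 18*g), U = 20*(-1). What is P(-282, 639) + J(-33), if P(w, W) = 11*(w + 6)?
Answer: -5710769/1881 ≈ -3036.0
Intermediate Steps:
U = -20
P(w, W) = 66 + 11*w (P(w, W) = 11*(6 + w) = 66 + 11*w)
J(g) = -(-20 + g)/(57*g) (J(g) = -(g - 20)/(3*(g + 18*g)) = -(-20 + g)/(3*(19*g)) = -(-20 + g)*1/(19*g)/3 = -(-20 + g)/(57*g))
P(-282, 639) + J(-33) = (66 + 11*(-282)) + (1/57)*(20 - 1*(-33))/(-33) = (66 - 3102) + (1/57)*(-1/33)*(20 + 33) = -3036 + (1/57)*(-1/33)*53 = -3036 - 53/1881 = -5710769/1881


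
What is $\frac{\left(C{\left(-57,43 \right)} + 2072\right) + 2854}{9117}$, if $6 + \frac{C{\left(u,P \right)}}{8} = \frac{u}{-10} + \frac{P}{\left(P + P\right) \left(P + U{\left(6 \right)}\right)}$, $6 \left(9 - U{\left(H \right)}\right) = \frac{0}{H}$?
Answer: $\frac{320039}{592605} \approx 0.54005$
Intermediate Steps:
$U{\left(H \right)} = 9$ ($U{\left(H \right)} = 9 - \frac{0 \frac{1}{H}}{6} = 9 - 0 = 9 + 0 = 9$)
$C{\left(u,P \right)} = -48 + \frac{4}{9 + P} - \frac{4 u}{5}$ ($C{\left(u,P \right)} = -48 + 8 \left(\frac{u}{-10} + \frac{P}{\left(P + P\right) \left(P + 9\right)}\right) = -48 + 8 \left(u \left(- \frac{1}{10}\right) + \frac{P}{2 P \left(9 + P\right)}\right) = -48 + 8 \left(- \frac{u}{10} + \frac{P}{2 P \left(9 + P\right)}\right) = -48 + 8 \left(- \frac{u}{10} + P \frac{1}{2 P \left(9 + P\right)}\right) = -48 + 8 \left(- \frac{u}{10} + \frac{1}{2 \left(9 + P\right)}\right) = -48 + 8 \left(\frac{1}{2 \left(9 + P\right)} - \frac{u}{10}\right) = -48 - \left(- \frac{4}{9 + P} + \frac{4 u}{5}\right) = -48 + \frac{4}{9 + P} - \frac{4 u}{5}$)
$\frac{\left(C{\left(-57,43 \right)} + 2072\right) + 2854}{9117} = \frac{\left(\frac{4 \left(-535 - 2580 - -513 - 43 \left(-57\right)\right)}{5 \left(9 + 43\right)} + 2072\right) + 2854}{9117} = \left(\left(\frac{4 \left(-535 - 2580 + 513 + 2451\right)}{5 \cdot 52} + 2072\right) + 2854\right) \frac{1}{9117} = \left(\left(\frac{4}{5} \cdot \frac{1}{52} \left(-151\right) + 2072\right) + 2854\right) \frac{1}{9117} = \left(\left(- \frac{151}{65} + 2072\right) + 2854\right) \frac{1}{9117} = \left(\frac{134529}{65} + 2854\right) \frac{1}{9117} = \frac{320039}{65} \cdot \frac{1}{9117} = \frac{320039}{592605}$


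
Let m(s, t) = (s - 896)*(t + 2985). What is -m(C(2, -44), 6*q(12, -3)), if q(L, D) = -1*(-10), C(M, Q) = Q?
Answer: 2862300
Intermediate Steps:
q(L, D) = 10
m(s, t) = (-896 + s)*(2985 + t)
-m(C(2, -44), 6*q(12, -3)) = -(-2674560 - 5376*10 + 2985*(-44) - 264*10) = -(-2674560 - 896*60 - 131340 - 44*60) = -(-2674560 - 53760 - 131340 - 2640) = -1*(-2862300) = 2862300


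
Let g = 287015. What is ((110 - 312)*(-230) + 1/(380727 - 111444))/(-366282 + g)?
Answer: -12510888181/21345255561 ≈ -0.58612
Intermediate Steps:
((110 - 312)*(-230) + 1/(380727 - 111444))/(-366282 + g) = ((110 - 312)*(-230) + 1/(380727 - 111444))/(-366282 + 287015) = (-202*(-230) + 1/269283)/(-79267) = (46460 + 1/269283)*(-1/79267) = (12510888181/269283)*(-1/79267) = -12510888181/21345255561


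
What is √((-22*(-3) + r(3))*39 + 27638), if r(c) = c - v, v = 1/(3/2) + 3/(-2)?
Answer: 3*√13494/2 ≈ 174.25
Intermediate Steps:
v = -⅚ (v = 1/(3*(½)) + 3*(-½) = 1/(3/2) - 3/2 = 1*(⅔) - 3/2 = ⅔ - 3/2 = -⅚ ≈ -0.83333)
r(c) = ⅚ + c (r(c) = c - 1*(-⅚) = c + ⅚ = ⅚ + c)
√((-22*(-3) + r(3))*39 + 27638) = √((-22*(-3) + (⅚ + 3))*39 + 27638) = √((66 + 23/6)*39 + 27638) = √((419/6)*39 + 27638) = √(5447/2 + 27638) = √(60723/2) = 3*√13494/2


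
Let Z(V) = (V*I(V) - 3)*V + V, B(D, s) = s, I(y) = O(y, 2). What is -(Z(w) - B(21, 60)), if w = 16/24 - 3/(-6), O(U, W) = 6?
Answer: 325/6 ≈ 54.167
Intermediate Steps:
I(y) = 6
w = 7/6 (w = 16*(1/24) - 3*(-⅙) = ⅔ + ½ = 7/6 ≈ 1.1667)
Z(V) = V + V*(-3 + 6*V) (Z(V) = (V*6 - 3)*V + V = (6*V - 3)*V + V = (-3 + 6*V)*V + V = V*(-3 + 6*V) + V = V + V*(-3 + 6*V))
-(Z(w) - B(21, 60)) = -(2*(7/6)*(-1 + 3*(7/6)) - 1*60) = -(2*(7/6)*(-1 + 7/2) - 60) = -(2*(7/6)*(5/2) - 60) = -(35/6 - 60) = -1*(-325/6) = 325/6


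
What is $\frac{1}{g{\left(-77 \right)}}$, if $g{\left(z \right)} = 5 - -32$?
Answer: $\frac{1}{37} \approx 0.027027$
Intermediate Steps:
$g{\left(z \right)} = 37$ ($g{\left(z \right)} = 5 + 32 = 37$)
$\frac{1}{g{\left(-77 \right)}} = \frac{1}{37}$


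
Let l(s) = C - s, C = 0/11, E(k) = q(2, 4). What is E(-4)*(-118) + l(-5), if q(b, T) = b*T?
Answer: -939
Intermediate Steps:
q(b, T) = T*b
E(k) = 8 (E(k) = 4*2 = 8)
C = 0 (C = 0*(1/11) = 0)
l(s) = -s (l(s) = 0 - s = -s)
E(-4)*(-118) + l(-5) = 8*(-118) - 1*(-5) = -944 + 5 = -939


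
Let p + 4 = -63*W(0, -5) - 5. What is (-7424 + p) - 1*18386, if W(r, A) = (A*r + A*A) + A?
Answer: -27079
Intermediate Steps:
W(r, A) = A + A² + A*r (W(r, A) = (A*r + A²) + A = (A² + A*r) + A = A + A² + A*r)
p = -1269 (p = -4 + (-(-315)*(1 - 5 + 0) - 5) = -4 + (-(-315)*(-4) - 5) = -4 + (-63*20 - 5) = -4 + (-1260 - 5) = -4 - 1265 = -1269)
(-7424 + p) - 1*18386 = (-7424 - 1269) - 1*18386 = -8693 - 18386 = -27079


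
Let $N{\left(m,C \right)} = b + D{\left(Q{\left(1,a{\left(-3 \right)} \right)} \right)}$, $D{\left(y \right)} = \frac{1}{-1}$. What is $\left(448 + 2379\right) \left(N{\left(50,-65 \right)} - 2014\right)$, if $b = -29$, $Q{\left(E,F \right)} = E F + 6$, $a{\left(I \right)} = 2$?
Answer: $-5778388$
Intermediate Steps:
$Q{\left(E,F \right)} = 6 + E F$
$D{\left(y \right)} = -1$
$N{\left(m,C \right)} = -30$ ($N{\left(m,C \right)} = -29 - 1 = -30$)
$\left(448 + 2379\right) \left(N{\left(50,-65 \right)} - 2014\right) = \left(448 + 2379\right) \left(-30 - 2014\right) = 2827 \left(-2044\right) = -5778388$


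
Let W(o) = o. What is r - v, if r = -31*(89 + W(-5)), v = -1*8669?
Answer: 6065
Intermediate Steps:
v = -8669
r = -2604 (r = -31*(89 - 5) = -31*84 = -2604)
r - v = -2604 - 1*(-8669) = -2604 + 8669 = 6065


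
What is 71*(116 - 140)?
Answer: -1704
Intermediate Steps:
71*(116 - 140) = 71*(-24) = -1704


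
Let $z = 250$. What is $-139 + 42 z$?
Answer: $10361$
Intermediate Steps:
$-139 + 42 z = -139 + 42 \cdot 250 = -139 + 10500 = 10361$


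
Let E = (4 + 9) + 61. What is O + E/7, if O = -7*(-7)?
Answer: 417/7 ≈ 59.571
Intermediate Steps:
E = 74 (E = 13 + 61 = 74)
O = 49
O + E/7 = 49 + 74/7 = 417/7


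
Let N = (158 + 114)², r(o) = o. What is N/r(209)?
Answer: 73984/209 ≈ 353.99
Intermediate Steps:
N = 73984 (N = 272² = 73984)
N/r(209) = 73984/209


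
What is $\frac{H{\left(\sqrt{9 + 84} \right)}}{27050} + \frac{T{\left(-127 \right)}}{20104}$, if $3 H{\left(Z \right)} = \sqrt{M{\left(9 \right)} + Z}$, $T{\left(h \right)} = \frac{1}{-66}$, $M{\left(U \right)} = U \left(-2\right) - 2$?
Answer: $- \frac{1}{1326864} + \frac{i \sqrt{20 - \sqrt{93}}}{81150} \approx -7.5366 \cdot 10^{-7} + 3.9657 \cdot 10^{-5} i$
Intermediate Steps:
$M{\left(U \right)} = -2 - 2 U$ ($M{\left(U \right)} = - 2 U - 2 = -2 - 2 U$)
$T{\left(h \right)} = - \frac{1}{66}$
$H{\left(Z \right)} = \frac{\sqrt{-20 + Z}}{3}$ ($H{\left(Z \right)} = \frac{\sqrt{\left(-2 - 18\right) + Z}}{3} = \frac{\sqrt{-20 + Z}}{3}$)
$\frac{H{\left(\sqrt{9 + 84} \right)}}{27050} + \frac{T{\left(-127 \right)}}{20104} = \frac{\frac{1}{3} \sqrt{-20 + \sqrt{9 + 84}}}{27050} - \frac{1}{66 \cdot 20104} = \frac{\sqrt{-20 + \sqrt{93}}}{3} \cdot \frac{1}{27050} - \frac{1}{1326864} = \frac{\sqrt{-20 + \sqrt{93}}}{81150} - \frac{1}{1326864} = - \frac{1}{1326864} + \frac{\sqrt{-20 + \sqrt{93}}}{81150}$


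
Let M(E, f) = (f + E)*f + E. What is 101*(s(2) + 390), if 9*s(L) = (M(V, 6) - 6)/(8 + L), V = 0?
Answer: 118271/3 ≈ 39424.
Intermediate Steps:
M(E, f) = E + f*(E + f) (M(E, f) = (E + f)*f + E = f*(E + f) + E = E + f*(E + f))
s(L) = 10/(3*(8 + L)) (s(L) = (((0 + 6² + 0*6) - 6)/(8 + L))/9 = (((0 + 36 + 0) - 6)/(8 + L))/9 = ((36 - 6)/(8 + L))/9 = (30/(8 + L))/9 = 10/(3*(8 + L)))
101*(s(2) + 390) = 101*(10/(3*(8 + 2)) + 390) = 101*((10/3)/10 + 390) = 101*((10/3)*(⅒) + 390) = 101*(⅓ + 390) = 101*(1171/3) = 118271/3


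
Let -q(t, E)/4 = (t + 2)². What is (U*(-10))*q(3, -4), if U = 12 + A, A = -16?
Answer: -4000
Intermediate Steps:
q(t, E) = -4*(2 + t)² (q(t, E) = -4*(t + 2)² = -4*(2 + t)²)
U = -4 (U = 12 - 16 = -4)
(U*(-10))*q(3, -4) = (-4*(-10))*(-4*(2 + 3)²) = 40*(-4*5²) = 40*(-4*25) = 40*(-100) = -4000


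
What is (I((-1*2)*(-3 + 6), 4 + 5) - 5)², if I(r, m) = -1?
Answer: 36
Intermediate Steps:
(I((-1*2)*(-3 + 6), 4 + 5) - 5)² = (-1 - 5)² = (-6)² = 36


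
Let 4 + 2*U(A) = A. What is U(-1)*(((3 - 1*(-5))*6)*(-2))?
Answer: 240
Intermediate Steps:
U(A) = -2 + A/2
U(-1)*(((3 - 1*(-5))*6)*(-2)) = (-2 + (1/2)*(-1))*(((3 - 1*(-5))*6)*(-2)) = (-2 - 1/2)*(((3 + 5)*6)*(-2)) = -5*8*6*(-2)/2 = -120*(-2) = -5/2*(-96) = 240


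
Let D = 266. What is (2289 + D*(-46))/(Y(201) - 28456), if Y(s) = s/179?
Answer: 1780513/5093423 ≈ 0.34957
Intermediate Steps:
Y(s) = s/179 (Y(s) = s*(1/179) = s/179)
(2289 + D*(-46))/(Y(201) - 28456) = (2289 + 266*(-46))/((1/179)*201 - 28456) = (2289 - 12236)/(201/179 - 28456) = -9947/(-5093423/179) = -9947*(-179/5093423) = 1780513/5093423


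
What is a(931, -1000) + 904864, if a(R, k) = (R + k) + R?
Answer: 905726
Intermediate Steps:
a(R, k) = k + 2*R
a(931, -1000) + 904864 = (-1000 + 2*931) + 904864 = (-1000 + 1862) + 904864 = 862 + 904864 = 905726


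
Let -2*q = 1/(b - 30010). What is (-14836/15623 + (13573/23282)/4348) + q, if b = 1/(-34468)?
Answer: -221892048988486274275/233699774416292568824 ≈ -0.94947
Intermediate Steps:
b = -1/34468 ≈ -2.9012e-5
q = 17234/1034384681 (q = -1/(2*(-1/34468 - 30010)) = -1/(2*(-1034384681/34468)) = -½*(-34468/1034384681) = 17234/1034384681 ≈ 1.6661e-5)
(-14836/15623 + (13573/23282)/4348) + q = (-14836/15623 + (13573/23282)/4348) + 17234/1034384681 = (-14836*1/15623 + (13573*(1/23282))*(1/4348)) + 17234/1034384681 = (-14836/15623 + (1939/3326)*(1/4348)) + 17234/1034384681 = (-14836/15623 + 1939/14461448) + 17234/1034384681 = -214519749531/225931202104 + 17234/1034384681 = -221892048988486274275/233699774416292568824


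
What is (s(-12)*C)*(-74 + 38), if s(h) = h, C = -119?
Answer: -51408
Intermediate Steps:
(s(-12)*C)*(-74 + 38) = (-12*(-119))*(-74 + 38) = 1428*(-36) = -51408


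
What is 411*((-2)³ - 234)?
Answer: -99462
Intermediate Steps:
411*((-2)³ - 234) = 411*(-8 - 234) = 411*(-242) = -99462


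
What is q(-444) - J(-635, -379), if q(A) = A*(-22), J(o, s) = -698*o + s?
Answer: -433083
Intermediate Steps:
J(o, s) = s - 698*o
q(A) = -22*A
q(-444) - J(-635, -379) = -22*(-444) - (-379 - 698*(-635)) = 9768 - (-379 + 443230) = 9768 - 1*442851 = 9768 - 442851 = -433083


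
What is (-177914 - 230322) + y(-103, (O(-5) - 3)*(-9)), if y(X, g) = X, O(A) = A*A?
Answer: -408339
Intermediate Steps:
O(A) = A²
(-177914 - 230322) + y(-103, (O(-5) - 3)*(-9)) = (-177914 - 230322) - 103 = -408236 - 103 = -408339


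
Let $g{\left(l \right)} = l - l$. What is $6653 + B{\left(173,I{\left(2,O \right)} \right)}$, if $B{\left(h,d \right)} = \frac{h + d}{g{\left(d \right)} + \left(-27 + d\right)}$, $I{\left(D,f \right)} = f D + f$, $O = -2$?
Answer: $\frac{219382}{33} \approx 6647.9$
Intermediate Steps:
$g{\left(l \right)} = 0$
$I{\left(D,f \right)} = f + D f$ ($I{\left(D,f \right)} = D f + f = f + D f$)
$B{\left(h,d \right)} = \frac{d + h}{-27 + d}$ ($B{\left(h,d \right)} = \frac{h + d}{0 + \left(-27 + d\right)} = \frac{d + h}{-27 + d}$)
$6653 + B{\left(173,I{\left(2,O \right)} \right)} = 6653 + \frac{- 2 \left(1 + 2\right) + 173}{-27 - 2 \left(1 + 2\right)} = 6653 + \frac{\left(-2\right) 3 + 173}{-27 - 6} = 6653 + \frac{-6 + 173}{-27 - 6} = 6653 + \frac{1}{-33} \cdot 167 = 6653 - \frac{167}{33} = \frac{219382}{33}$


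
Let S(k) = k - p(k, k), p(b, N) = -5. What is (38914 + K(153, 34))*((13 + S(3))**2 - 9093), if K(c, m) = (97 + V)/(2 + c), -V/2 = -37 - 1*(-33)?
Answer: -10437383460/31 ≈ -3.3669e+8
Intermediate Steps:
V = 8 (V = -2*(-37 - 1*(-33)) = -2*(-37 + 33) = -2*(-4) = 8)
S(k) = 5 + k (S(k) = k - 1*(-5) = k + 5 = 5 + k)
K(c, m) = 105/(2 + c) (K(c, m) = (97 + 8)/(2 + c) = 105/(2 + c))
(38914 + K(153, 34))*((13 + S(3))**2 - 9093) = (38914 + 105/(2 + 153))*((13 + (5 + 3))**2 - 9093) = (38914 + 105/155)*((13 + 8)**2 - 9093) = (38914 + 105*(1/155))*(21**2 - 9093) = (38914 + 21/31)*(441 - 9093) = (1206355/31)*(-8652) = -10437383460/31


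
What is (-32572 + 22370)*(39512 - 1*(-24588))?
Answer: -653948200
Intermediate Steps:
(-32572 + 22370)*(39512 - 1*(-24588)) = -10202*(39512 + 24588) = -10202*64100 = -653948200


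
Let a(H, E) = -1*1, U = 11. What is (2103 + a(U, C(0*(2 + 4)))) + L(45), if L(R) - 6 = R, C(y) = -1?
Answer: 2153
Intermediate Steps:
L(R) = 6 + R
a(H, E) = -1
(2103 + a(U, C(0*(2 + 4)))) + L(45) = (2103 - 1) + (6 + 45) = 2102 + 51 = 2153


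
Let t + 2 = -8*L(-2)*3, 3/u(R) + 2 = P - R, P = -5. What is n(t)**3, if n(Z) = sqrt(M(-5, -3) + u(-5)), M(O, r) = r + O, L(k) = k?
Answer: -19*I*sqrt(38)/4 ≈ -29.281*I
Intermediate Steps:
u(R) = 3/(-7 - R) (u(R) = 3/(-2 + (-5 - R)) = 3/(-7 - R))
M(O, r) = O + r
t = 46 (t = -2 - 8*(-2)*3 = -2 - 2*(-8)*3 = -2 + 16*3 = -2 + 48 = 46)
n(Z) = I*sqrt(38)/2 (n(Z) = sqrt((-5 - 3) - 3/(7 - 5)) = sqrt(-8 - 3/2) = sqrt(-19/2) = I*sqrt(38)/2)
n(t)**3 = (I*sqrt(38)/2)**3 = -19*I*sqrt(38)/4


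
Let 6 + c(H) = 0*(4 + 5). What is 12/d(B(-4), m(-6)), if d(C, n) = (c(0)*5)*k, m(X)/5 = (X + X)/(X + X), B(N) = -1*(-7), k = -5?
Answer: 2/25 ≈ 0.080000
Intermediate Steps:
B(N) = 7
m(X) = 5 (m(X) = 5*((X + X)/(X + X)) = 5*((2*X)/((2*X))) = 5*((2*X)*(1/(2*X))) = 5*1 = 5)
c(H) = -6 (c(H) = -6 + 0*(4 + 5) = -6 + 0*9 = -6 + 0 = -6)
d(C, n) = 150 (d(C, n) = -6*5*(-5) = -30*(-5) = 150)
12/d(B(-4), m(-6)) = 12/150 = 12*(1/150) = 2/25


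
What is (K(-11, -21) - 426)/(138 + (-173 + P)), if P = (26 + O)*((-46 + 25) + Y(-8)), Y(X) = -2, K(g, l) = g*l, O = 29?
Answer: 3/20 ≈ 0.15000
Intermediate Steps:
P = -1265 (P = (26 + 29)*((-46 + 25) - 2) = 55*(-21 - 2) = 55*(-23) = -1265)
(K(-11, -21) - 426)/(138 + (-173 + P)) = (-11*(-21) - 426)/(138 + (-173 - 1265)) = (231 - 426)/(138 - 1438) = -195/(-1300) = -195*(-1/1300) = 3/20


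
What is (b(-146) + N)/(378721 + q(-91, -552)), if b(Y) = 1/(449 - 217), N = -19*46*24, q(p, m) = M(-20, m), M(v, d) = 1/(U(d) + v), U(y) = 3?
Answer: -82729327/1493675392 ≈ -0.055386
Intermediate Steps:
M(v, d) = 1/(3 + v)
q(p, m) = -1/17 (q(p, m) = 1/(3 - 20) = 1/(-17) = -1/17)
N = -20976 (N = -874*24 = -20976)
b(Y) = 1/232
(b(-146) + N)/(378721 + q(-91, -552)) = (1/232 - 20976)/(378721 - 1/17) = -4866431/(232*6438256/17) = -4866431/232*17/6438256 = -82729327/1493675392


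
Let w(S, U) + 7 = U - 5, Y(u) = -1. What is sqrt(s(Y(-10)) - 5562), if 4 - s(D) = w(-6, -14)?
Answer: 2*I*sqrt(1383) ≈ 74.377*I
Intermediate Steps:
w(S, U) = -12 + U (w(S, U) = -7 + (U - 5) = -7 + (-5 + U) = -12 + U)
s(D) = 30 (s(D) = 4 - (-12 - 14) = 4 - 1*(-26) = 4 + 26 = 30)
sqrt(s(Y(-10)) - 5562) = sqrt(30 - 5562) = sqrt(-5532) = 2*I*sqrt(1383)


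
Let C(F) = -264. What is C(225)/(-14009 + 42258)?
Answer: -264/28249 ≈ -0.0093455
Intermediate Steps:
C(225)/(-14009 + 42258) = -264/(-14009 + 42258) = -264/28249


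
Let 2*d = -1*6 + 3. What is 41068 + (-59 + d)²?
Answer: 178913/4 ≈ 44728.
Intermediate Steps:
d = -3/2 (d = (-1*6 + 3)/2 = (-6 + 3)/2 = (½)*(-3) = -3/2 ≈ -1.5000)
41068 + (-59 + d)² = 41068 + (-59 - 3/2)² = 41068 + (-121/2)² = 41068 + 14641/4 = 178913/4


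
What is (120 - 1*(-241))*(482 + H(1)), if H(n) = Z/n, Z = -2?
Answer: 173280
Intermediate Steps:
H(n) = -2/n
(120 - 1*(-241))*(482 + H(1)) = (120 - 1*(-241))*(482 - 2/1) = (120 + 241)*(482 - 2*1) = 361*(482 - 2) = 361*480 = 173280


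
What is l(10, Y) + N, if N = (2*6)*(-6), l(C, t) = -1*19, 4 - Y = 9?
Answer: -91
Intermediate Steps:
Y = -5 (Y = 4 - 1*9 = 4 - 9 = -5)
l(C, t) = -19
N = -72 (N = 12*(-6) = -72)
l(10, Y) + N = -19 - 72 = -91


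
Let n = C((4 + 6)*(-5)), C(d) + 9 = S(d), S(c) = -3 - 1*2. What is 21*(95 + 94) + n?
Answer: 3955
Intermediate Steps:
S(c) = -5 (S(c) = -3 - 2 = -5)
C(d) = -14 (C(d) = -9 - 5 = -14)
n = -14
21*(95 + 94) + n = 21*(95 + 94) - 14 = 21*189 - 14 = 3969 - 14 = 3955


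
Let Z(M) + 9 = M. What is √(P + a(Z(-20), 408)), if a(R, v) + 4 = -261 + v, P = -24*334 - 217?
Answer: I*√8090 ≈ 89.944*I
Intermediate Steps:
Z(M) = -9 + M
P = -8233 (P = -8016 - 217 = -8233)
a(R, v) = -265 + v (a(R, v) = -4 + (-261 + v) = -265 + v)
√(P + a(Z(-20), 408)) = √(-8233 + (-265 + 408)) = √(-8233 + 143) = √(-8090) = I*√8090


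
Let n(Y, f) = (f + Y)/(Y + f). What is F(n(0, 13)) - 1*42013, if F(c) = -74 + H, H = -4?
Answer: -42091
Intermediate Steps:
n(Y, f) = 1 (n(Y, f) = (Y + f)/(Y + f) = 1)
F(c) = -78 (F(c) = -74 - 4 = -78)
F(n(0, 13)) - 1*42013 = -78 - 1*42013 = -78 - 42013 = -42091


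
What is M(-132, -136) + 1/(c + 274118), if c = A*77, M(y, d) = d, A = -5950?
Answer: -25028353/184032 ≈ -136.00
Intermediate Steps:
c = -458150 (c = -5950*77 = -458150)
M(-132, -136) + 1/(c + 274118) = -136 + 1/(-458150 + 274118) = -136 + 1/(-184032) = -136 - 1/184032 = -25028353/184032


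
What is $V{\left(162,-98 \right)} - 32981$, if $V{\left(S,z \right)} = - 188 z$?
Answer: $-14557$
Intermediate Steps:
$V{\left(162,-98 \right)} - 32981 = \left(-188\right) \left(-98\right) - 32981 = 18424 - 32981 = -14557$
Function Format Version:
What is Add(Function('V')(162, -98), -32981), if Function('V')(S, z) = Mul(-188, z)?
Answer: -14557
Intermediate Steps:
Add(Function('V')(162, -98), -32981) = Add(Mul(-188, -98), -32981) = Add(18424, -32981) = -14557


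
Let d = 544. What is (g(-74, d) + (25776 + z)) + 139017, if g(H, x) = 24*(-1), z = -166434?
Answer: -1665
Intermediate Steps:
g(H, x) = -24
(g(-74, d) + (25776 + z)) + 139017 = (-24 + (25776 - 166434)) + 139017 = (-24 - 140658) + 139017 = -140682 + 139017 = -1665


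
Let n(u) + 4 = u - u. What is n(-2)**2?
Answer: 16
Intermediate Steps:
n(u) = -4 (n(u) = -4 + (u - u) = -4 + 0 = -4)
n(-2)**2 = (-4)**2 = 16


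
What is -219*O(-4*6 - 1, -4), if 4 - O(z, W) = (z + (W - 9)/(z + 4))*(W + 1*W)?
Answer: 292876/7 ≈ 41839.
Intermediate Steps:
O(z, W) = 4 - 2*W*(z + (-9 + W)/(4 + z)) (O(z, W) = 4 - (z + (W - 9)/(z + 4))*(W + 1*W) = 4 - (z + (-9 + W)/(4 + z))*(W + W) = 4 - (z + (-9 + W)/(4 + z))*2*W = 4 - 2*W*(z + (-9 + W)/(4 + z)))
-219*O(-4*6 - 1, -4) = -438*(8 - 1*(-4)**2 + 2*(-4*6 - 1) + 9*(-4) - 1*(-4)*(-4*6 - 1)**2 - 4*(-4)*(-4*6 - 1))/(4 + (-4*6 - 1)) = -438*(8 - 1*16 + 2*(-24 - 1) - 36 - 1*(-4)*(-24 - 1)**2 - 4*(-4)*(-24 - 1))/(4 + (-24 - 1)) = -438*(8 - 16 + 2*(-25) - 36 - 1*(-4)*(-25)**2 - 4*(-4)*(-25))/(4 - 25) = -438*(8 - 16 - 50 - 36 - 1*(-4)*625 - 400)/(-21) = -438*(-1)*(8 - 16 - 50 - 36 + 2500 - 400)/21 = -438*(-1)*2006/21 = -219*(-4012/21) = 292876/7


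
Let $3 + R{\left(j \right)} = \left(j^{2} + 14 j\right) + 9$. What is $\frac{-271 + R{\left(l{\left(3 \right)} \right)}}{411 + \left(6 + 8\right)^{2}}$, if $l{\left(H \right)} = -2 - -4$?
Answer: $- \frac{233}{607} \approx -0.38385$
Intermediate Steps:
$l{\left(H \right)} = 2$ ($l{\left(H \right)} = -2 + 4 = 2$)
$R{\left(j \right)} = 6 + j^{2} + 14 j$ ($R{\left(j \right)} = -3 + \left(\left(j^{2} + 14 j\right) + 9\right) = -3 + \left(9 + j^{2} + 14 j\right) = 6 + j^{2} + 14 j$)
$\frac{-271 + R{\left(l{\left(3 \right)} \right)}}{411 + \left(6 + 8\right)^{2}} = \frac{-271 + \left(6 + 2^{2} + 14 \cdot 2\right)}{411 + \left(6 + 8\right)^{2}} = \frac{-271 + \left(6 + 4 + 28\right)}{411 + 14^{2}} = \frac{-271 + 38}{411 + 196} = - \frac{233}{607}$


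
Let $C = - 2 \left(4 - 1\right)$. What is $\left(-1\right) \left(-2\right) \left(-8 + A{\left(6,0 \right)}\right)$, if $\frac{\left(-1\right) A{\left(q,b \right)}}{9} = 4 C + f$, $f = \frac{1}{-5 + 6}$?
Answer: $398$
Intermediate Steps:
$C = -6$ ($C = \left(-2\right) 3 = -6$)
$f = 1$ ($f = 1^{-1} = 1$)
$A{\left(q,b \right)} = 207$ ($A{\left(q,b \right)} = - 9 \left(4 \left(-6\right) + 1\right) = - 9 \left(-24 + 1\right) = \left(-9\right) \left(-23\right) = 207$)
$\left(-1\right) \left(-2\right) \left(-8 + A{\left(6,0 \right)}\right) = \left(-1\right) \left(-2\right) \left(-8 + 207\right) = 2 \cdot 199 = 398$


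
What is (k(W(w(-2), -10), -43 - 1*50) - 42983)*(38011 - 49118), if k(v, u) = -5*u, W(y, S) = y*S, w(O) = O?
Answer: 472247426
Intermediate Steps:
W(y, S) = S*y
(k(W(w(-2), -10), -43 - 1*50) - 42983)*(38011 - 49118) = (-5*(-43 - 1*50) - 42983)*(38011 - 49118) = (-5*(-43 - 50) - 42983)*(-11107) = (-5*(-93) - 42983)*(-11107) = (465 - 42983)*(-11107) = -42518*(-11107) = 472247426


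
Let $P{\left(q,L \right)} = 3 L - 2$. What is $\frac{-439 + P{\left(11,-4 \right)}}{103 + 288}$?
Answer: $- \frac{453}{391} \approx -1.1586$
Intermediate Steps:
$P{\left(q,L \right)} = -2 + 3 L$
$\frac{-439 + P{\left(11,-4 \right)}}{103 + 288} = \frac{-439 + \left(-2 + 3 \left(-4\right)\right)}{103 + 288} = \frac{-439 - 14}{391} = \left(-439 - 14\right) \frac{1}{391} = \left(-453\right) \frac{1}{391} = - \frac{453}{391}$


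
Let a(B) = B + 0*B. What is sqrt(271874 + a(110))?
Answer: 4*sqrt(16999) ≈ 521.52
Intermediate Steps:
a(B) = B (a(B) = B + 0 = B)
sqrt(271874 + a(110)) = sqrt(271874 + 110) = sqrt(271984) = 4*sqrt(16999)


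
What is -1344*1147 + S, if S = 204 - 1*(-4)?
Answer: -1541360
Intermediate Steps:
S = 208 (S = 204 + 4 = 208)
-1344*1147 + S = -1344*1147 + 208 = -1541568 + 208 = -1541360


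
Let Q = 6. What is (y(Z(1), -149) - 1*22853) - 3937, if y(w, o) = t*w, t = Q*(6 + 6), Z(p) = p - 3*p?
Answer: -26934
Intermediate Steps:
Z(p) = -2*p
t = 72 (t = 6*(6 + 6) = 6*12 = 72)
y(w, o) = 72*w
(y(Z(1), -149) - 1*22853) - 3937 = (72*(-2*1) - 1*22853) - 3937 = (72*(-2) - 22853) - 3937 = (-144 - 22853) - 3937 = -22997 - 3937 = -26934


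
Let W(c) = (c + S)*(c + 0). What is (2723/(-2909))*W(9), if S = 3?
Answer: -294084/2909 ≈ -101.09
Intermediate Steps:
W(c) = c*(3 + c) (W(c) = (c + 3)*(c + 0) = (3 + c)*c = c*(3 + c))
(2723/(-2909))*W(9) = (2723/(-2909))*(9*(3 + 9)) = (2723*(-1/2909))*(9*12) = -2723/2909*108 = -294084/2909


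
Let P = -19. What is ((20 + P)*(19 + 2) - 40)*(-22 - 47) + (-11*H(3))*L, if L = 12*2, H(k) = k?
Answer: 519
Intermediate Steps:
L = 24
((20 + P)*(19 + 2) - 40)*(-22 - 47) + (-11*H(3))*L = ((20 - 19)*(19 + 2) - 40)*(-22 - 47) - 11*3*24 = (1*21 - 40)*(-69) - 33*24 = (21 - 40)*(-69) - 792 = -19*(-69) - 792 = 1311 - 792 = 519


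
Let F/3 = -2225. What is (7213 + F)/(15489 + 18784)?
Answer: 538/34273 ≈ 0.015697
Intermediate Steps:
F = -6675 (F = 3*(-2225) = -6675)
(7213 + F)/(15489 + 18784) = (7213 - 6675)/(15489 + 18784) = 538/34273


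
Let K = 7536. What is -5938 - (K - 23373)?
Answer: 9899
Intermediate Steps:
-5938 - (K - 23373) = -5938 - (7536 - 23373) = -5938 - 1*(-15837) = -5938 + 15837 = 9899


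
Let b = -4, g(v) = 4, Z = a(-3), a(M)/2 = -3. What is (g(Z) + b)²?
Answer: 0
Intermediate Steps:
a(M) = -6 (a(M) = 2*(-3) = -6)
Z = -6
(g(Z) + b)² = (4 - 4)² = 0² = 0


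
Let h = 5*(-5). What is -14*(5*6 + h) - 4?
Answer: -74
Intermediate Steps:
h = -25
-14*(5*6 + h) - 4 = -14*(5*6 - 25) - 4 = -14*(30 - 25) - 4 = -14*5 - 4 = -70 - 4 = -74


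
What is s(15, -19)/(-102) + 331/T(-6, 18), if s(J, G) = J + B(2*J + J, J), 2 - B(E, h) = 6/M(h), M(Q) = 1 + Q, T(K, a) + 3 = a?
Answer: 29789/1360 ≈ 21.904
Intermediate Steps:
T(K, a) = -3 + a
B(E, h) = 2 - 6/(1 + h)
s(J, G) = J + 2*(-2 + J)/(1 + J)
s(15, -19)/(-102) + 331/T(-6, 18) = ((-6 + (1 + 15)*(2 + 15))/(1 + 15))/(-102) + 331/(-3 + 18) = ((-6 + 16*17)/16)*(-1/102) + 331/15 = ((-6 + 272)/16)*(-1/102) + 331*(1/15) = ((1/16)*266)*(-1/102) + 331/15 = (133/8)*(-1/102) + 331/15 = -133/816 + 331/15 = 29789/1360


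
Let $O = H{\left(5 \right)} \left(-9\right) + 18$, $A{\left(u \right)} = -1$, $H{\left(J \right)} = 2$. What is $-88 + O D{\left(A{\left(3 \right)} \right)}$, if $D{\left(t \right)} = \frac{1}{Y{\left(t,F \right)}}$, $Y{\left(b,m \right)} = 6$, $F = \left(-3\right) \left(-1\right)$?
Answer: $-88$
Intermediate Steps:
$F = 3$
$D{\left(t \right)} = \frac{1}{6}$
$O = 0$ ($O = 2 \left(-9\right) + 18 = -18 + 18 = 0$)
$-88 + O D{\left(A{\left(3 \right)} \right)} = -88 + 0 \cdot \frac{1}{6} = -88 + 0 = -88$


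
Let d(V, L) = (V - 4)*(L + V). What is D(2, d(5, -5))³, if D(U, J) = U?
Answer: 8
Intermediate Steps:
d(V, L) = (-4 + V)*(L + V)
D(2, d(5, -5))³ = 2³ = 8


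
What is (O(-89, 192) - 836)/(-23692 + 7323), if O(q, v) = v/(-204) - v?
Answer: 17492/278273 ≈ 0.062859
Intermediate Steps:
O(q, v) = -205*v/204 (O(q, v) = v*(-1/204) - v = -v/204 - v = -205*v/204)
(O(-89, 192) - 836)/(-23692 + 7323) = (-205/204*192 - 836)/(-23692 + 7323) = (-3280/17 - 836)/(-16369) = -17492/17*(-1/16369) = 17492/278273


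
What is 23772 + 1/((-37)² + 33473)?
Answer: 828264025/34842 ≈ 23772.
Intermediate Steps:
23772 + 1/((-37)² + 33473) = 23772 + 1/(1369 + 33473) = 23772 + 1/34842 = 828264025/34842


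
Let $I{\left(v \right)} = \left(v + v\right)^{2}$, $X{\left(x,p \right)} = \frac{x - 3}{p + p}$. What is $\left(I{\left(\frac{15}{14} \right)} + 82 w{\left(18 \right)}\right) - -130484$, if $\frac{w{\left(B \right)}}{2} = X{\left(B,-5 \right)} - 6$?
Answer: $\frac{6333671}{49} \approx 1.2926 \cdot 10^{5}$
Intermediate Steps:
$X{\left(x,p \right)} = \frac{-3 + x}{2 p}$
$I{\left(v \right)} = 4 v^{2}$ ($I{\left(v \right)} = \left(2 v\right)^{2} = 4 v^{2}$)
$w{\left(B \right)} = - \frac{57}{5} - \frac{B}{5}$ ($w{\left(B \right)} = 2 \left(\frac{-3 + B}{2 \left(-5\right)} - 6\right) = 2 \left(\frac{1}{2} \left(- \frac{1}{5}\right) \left(-3 + B\right) - 6\right) = 2 \left(\left(\frac{3}{10} - \frac{B}{10}\right) - 6\right) = 2 \left(- \frac{57}{10} - \frac{B}{10}\right) = - \frac{57}{5} - \frac{B}{5}$)
$\left(I{\left(\frac{15}{14} \right)} + 82 w{\left(18 \right)}\right) - -130484 = \left(4 \left(\frac{15}{14}\right)^{2} + 82 \left(- \frac{57}{5} - \frac{18}{5}\right)\right) - -130484 = \left(4 \left(15 \cdot \frac{1}{14}\right)^{2} + 82 \left(- \frac{57}{5} - \frac{18}{5}\right)\right) + 130484 = \left(4 \left(\frac{15}{14}\right)^{2} + 82 \left(-15\right)\right) + 130484 = \left(4 \cdot \frac{225}{196} - 1230\right) + 130484 = \left(\frac{225}{49} - 1230\right) + 130484 = - \frac{60045}{49} + 130484 = \frac{6333671}{49}$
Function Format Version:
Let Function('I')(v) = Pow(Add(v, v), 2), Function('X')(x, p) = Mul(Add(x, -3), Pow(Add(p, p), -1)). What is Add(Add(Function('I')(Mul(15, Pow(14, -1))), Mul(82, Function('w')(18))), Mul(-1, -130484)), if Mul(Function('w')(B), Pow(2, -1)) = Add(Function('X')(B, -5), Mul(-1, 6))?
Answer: Rational(6333671, 49) ≈ 1.2926e+5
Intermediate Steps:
Function('X')(x, p) = Mul(Rational(1, 2), Pow(p, -1), Add(-3, x)) (Function('X')(x, p) = Mul(Add(-3, x), Pow(Mul(2, p), -1)) = Mul(Add(-3, x), Mul(Rational(1, 2), Pow(p, -1))) = Mul(Rational(1, 2), Pow(p, -1), Add(-3, x)))
Function('I')(v) = Mul(4, Pow(v, 2)) (Function('I')(v) = Pow(Mul(2, v), 2) = Mul(4, Pow(v, 2)))
Function('w')(B) = Add(Rational(-57, 5), Mul(Rational(-1, 5), B)) (Function('w')(B) = Mul(2, Add(Mul(Rational(1, 2), Pow(-5, -1), Add(-3, B)), Mul(-1, 6))) = Mul(2, Add(Mul(Rational(1, 2), Rational(-1, 5), Add(-3, B)), -6)) = Mul(2, Add(Add(Rational(3, 10), Mul(Rational(-1, 10), B)), -6)) = Mul(2, Add(Rational(-57, 10), Mul(Rational(-1, 10), B))) = Add(Rational(-57, 5), Mul(Rational(-1, 5), B)))
Add(Add(Function('I')(Mul(15, Pow(14, -1))), Mul(82, Function('w')(18))), Mul(-1, -130484)) = Add(Add(Mul(4, Pow(Mul(15, Pow(14, -1)), 2)), Mul(82, Add(Rational(-57, 5), Mul(Rational(-1, 5), 18)))), Mul(-1, -130484)) = Add(Add(Mul(4, Pow(Mul(15, Rational(1, 14)), 2)), Mul(82, Add(Rational(-57, 5), Rational(-18, 5)))), 130484) = Add(Add(Mul(4, Pow(Rational(15, 14), 2)), Mul(82, -15)), 130484) = Add(Add(Mul(4, Rational(225, 196)), -1230), 130484) = Add(Add(Rational(225, 49), -1230), 130484) = Add(Rational(-60045, 49), 130484) = Rational(6333671, 49)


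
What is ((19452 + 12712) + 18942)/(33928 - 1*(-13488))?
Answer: 25553/23708 ≈ 1.0778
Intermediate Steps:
((19452 + 12712) + 18942)/(33928 - 1*(-13488)) = (32164 + 18942)/(33928 + 13488) = 51106/47416 = 51106*(1/47416) = 25553/23708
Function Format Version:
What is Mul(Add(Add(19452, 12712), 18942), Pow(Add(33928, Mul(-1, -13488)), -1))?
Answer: Rational(25553, 23708) ≈ 1.0778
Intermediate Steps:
Mul(Add(Add(19452, 12712), 18942), Pow(Add(33928, Mul(-1, -13488)), -1)) = Mul(Add(32164, 18942), Pow(Add(33928, 13488), -1)) = Mul(51106, Pow(47416, -1)) = Mul(51106, Rational(1, 47416)) = Rational(25553, 23708)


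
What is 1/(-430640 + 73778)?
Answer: -1/356862 ≈ -2.8022e-6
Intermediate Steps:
1/(-430640 + 73778) = 1/(-356862) = -1/356862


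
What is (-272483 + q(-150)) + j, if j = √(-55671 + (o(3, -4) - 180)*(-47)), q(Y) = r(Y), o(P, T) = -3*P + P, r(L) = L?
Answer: -272633 + I*√46929 ≈ -2.7263e+5 + 216.63*I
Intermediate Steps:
o(P, T) = -2*P
q(Y) = Y
j = I*√46929 (j = √(-55671 + (-2*3 - 180)*(-47)) = √(-55671 + (-6 - 180)*(-47)) = √(-55671 - 186*(-47)) = √(-55671 + 8742) = √(-46929) = I*√46929 ≈ 216.63*I)
(-272483 + q(-150)) + j = (-272483 - 150) + I*√46929 = -272633 + I*√46929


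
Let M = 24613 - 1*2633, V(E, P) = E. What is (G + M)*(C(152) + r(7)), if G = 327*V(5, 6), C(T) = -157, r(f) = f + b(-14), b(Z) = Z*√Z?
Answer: -3542250 - 330610*I*√14 ≈ -3.5422e+6 - 1.237e+6*I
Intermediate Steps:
b(Z) = Z^(3/2)
r(f) = f - 14*I*√14 (r(f) = f + (-14)^(3/2) = f - 14*I*√14)
M = 21980 (M = 24613 - 2633 = 21980)
G = 1635 (G = 327*5 = 1635)
(G + M)*(C(152) + r(7)) = (1635 + 21980)*(-157 + (7 - 14*I*√14)) = 23615*(-150 - 14*I*√14) = -3542250 - 330610*I*√14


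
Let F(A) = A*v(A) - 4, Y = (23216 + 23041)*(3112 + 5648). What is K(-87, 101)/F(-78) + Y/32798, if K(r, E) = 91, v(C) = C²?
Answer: 96147730094651/7782243844 ≈ 12355.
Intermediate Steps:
Y = 405211320 (Y = 46257*8760 = 405211320)
F(A) = -4 + A³ (F(A) = A*A² - 4 = A³ - 4 = -4 + A³)
K(-87, 101)/F(-78) + Y/32798 = 91/(-4 + (-78)³) + 405211320/32798 = 91/(-4 - 474552) + 405211320*(1/32798) = 91/(-474556) + 202605660/16399 = 91*(-1/474556) + 202605660/16399 = -91/474556 + 202605660/16399 = 96147730094651/7782243844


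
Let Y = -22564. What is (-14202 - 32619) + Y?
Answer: -69385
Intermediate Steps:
(-14202 - 32619) + Y = (-14202 - 32619) - 22564 = -46821 - 22564 = -69385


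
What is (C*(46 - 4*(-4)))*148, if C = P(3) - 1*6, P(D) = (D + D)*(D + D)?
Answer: 275280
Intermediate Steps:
P(D) = 4*D² (P(D) = (2*D)*(2*D) = 4*D²)
C = 30 (C = 4*3² - 1*6 = 4*9 - 6 = 36 - 6 = 30)
(C*(46 - 4*(-4)))*148 = (30*(46 - 4*(-4)))*148 = (30*(46 + 16))*148 = (30*62)*148 = 1860*148 = 275280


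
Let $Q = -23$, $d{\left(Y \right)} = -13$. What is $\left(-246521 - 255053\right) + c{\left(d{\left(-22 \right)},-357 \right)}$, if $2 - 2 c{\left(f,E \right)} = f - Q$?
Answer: $-501578$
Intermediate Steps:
$c{\left(f,E \right)} = - \frac{21}{2} - \frac{f}{2}$ ($c{\left(f,E \right)} = 1 - \frac{f - -23}{2} = 1 - \frac{f + 23}{2} = 1 - \frac{23 + f}{2} = 1 - \left(\frac{23}{2} + \frac{f}{2}\right) = - \frac{21}{2} - \frac{f}{2}$)
$\left(-246521 - 255053\right) + c{\left(d{\left(-22 \right)},-357 \right)} = \left(-246521 - 255053\right) - 4 = -501574 + \left(- \frac{21}{2} + \frac{13}{2}\right) = -501574 - 4 = -501578$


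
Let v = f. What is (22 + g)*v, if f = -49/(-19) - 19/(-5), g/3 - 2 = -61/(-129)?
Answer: 153318/817 ≈ 187.66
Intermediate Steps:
g = 319/43 (g = 6 + 3*(-61/(-129)) = 6 + 3*(-61*(-1/129)) = 6 + 3*(61/129) = 6 + 61/43 = 319/43 ≈ 7.4186)
f = 606/95 (f = -49*(-1/19) - 19*(-1/5) = 49/19 + 19/5 = 606/95 ≈ 6.3789)
v = 606/95 ≈ 6.3789
(22 + g)*v = (22 + 319/43)*(606/95) = (1265/43)*(606/95) = 153318/817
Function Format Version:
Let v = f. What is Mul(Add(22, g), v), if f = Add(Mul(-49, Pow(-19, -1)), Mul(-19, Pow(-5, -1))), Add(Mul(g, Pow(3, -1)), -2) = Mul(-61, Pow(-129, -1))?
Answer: Rational(153318, 817) ≈ 187.66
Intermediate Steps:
g = Rational(319, 43) (g = Add(6, Mul(3, Mul(-61, Pow(-129, -1)))) = Add(6, Mul(3, Mul(-61, Rational(-1, 129)))) = Add(6, Mul(3, Rational(61, 129))) = Add(6, Rational(61, 43)) = Rational(319, 43) ≈ 7.4186)
f = Rational(606, 95) (f = Add(Mul(-49, Rational(-1, 19)), Mul(-19, Rational(-1, 5))) = Add(Rational(49, 19), Rational(19, 5)) = Rational(606, 95) ≈ 6.3789)
v = Rational(606, 95) ≈ 6.3789
Mul(Add(22, g), v) = Mul(Add(22, Rational(319, 43)), Rational(606, 95)) = Mul(Rational(1265, 43), Rational(606, 95)) = Rational(153318, 817)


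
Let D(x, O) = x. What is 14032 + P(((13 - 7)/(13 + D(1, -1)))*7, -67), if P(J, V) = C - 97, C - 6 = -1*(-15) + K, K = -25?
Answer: 13931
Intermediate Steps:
C = -4 (C = 6 + (-1*(-15) - 25) = 6 + (15 - 25) = 6 - 10 = -4)
P(J, V) = -101 (P(J, V) = -4 - 97 = -101)
14032 + P(((13 - 7)/(13 + D(1, -1)))*7, -67) = 14032 - 101 = 13931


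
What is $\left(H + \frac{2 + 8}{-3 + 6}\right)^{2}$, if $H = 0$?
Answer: $\frac{100}{9} \approx 11.111$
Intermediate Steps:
$\left(H + \frac{2 + 8}{-3 + 6}\right)^{2} = \left(0 + \frac{2 + 8}{-3 + 6}\right)^{2} = \left(0 + \frac{10}{3}\right)^{2} = \left(\frac{10}{3}\right)^{2} = \frac{100}{9}$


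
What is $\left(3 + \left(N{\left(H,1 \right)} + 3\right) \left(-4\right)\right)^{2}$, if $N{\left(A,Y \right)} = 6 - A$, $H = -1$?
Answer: $1369$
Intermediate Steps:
$\left(3 + \left(N{\left(H,1 \right)} + 3\right) \left(-4\right)\right)^{2} = \left(3 + \left(\left(6 - -1\right) + 3\right) \left(-4\right)\right)^{2} = \left(3 + \left(\left(6 + 1\right) + 3\right) \left(-4\right)\right)^{2} = \left(3 + \left(7 + 3\right) \left(-4\right)\right)^{2} = \left(3 + 10 \left(-4\right)\right)^{2} = \left(3 - 40\right)^{2} = \left(-37\right)^{2} = 1369$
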